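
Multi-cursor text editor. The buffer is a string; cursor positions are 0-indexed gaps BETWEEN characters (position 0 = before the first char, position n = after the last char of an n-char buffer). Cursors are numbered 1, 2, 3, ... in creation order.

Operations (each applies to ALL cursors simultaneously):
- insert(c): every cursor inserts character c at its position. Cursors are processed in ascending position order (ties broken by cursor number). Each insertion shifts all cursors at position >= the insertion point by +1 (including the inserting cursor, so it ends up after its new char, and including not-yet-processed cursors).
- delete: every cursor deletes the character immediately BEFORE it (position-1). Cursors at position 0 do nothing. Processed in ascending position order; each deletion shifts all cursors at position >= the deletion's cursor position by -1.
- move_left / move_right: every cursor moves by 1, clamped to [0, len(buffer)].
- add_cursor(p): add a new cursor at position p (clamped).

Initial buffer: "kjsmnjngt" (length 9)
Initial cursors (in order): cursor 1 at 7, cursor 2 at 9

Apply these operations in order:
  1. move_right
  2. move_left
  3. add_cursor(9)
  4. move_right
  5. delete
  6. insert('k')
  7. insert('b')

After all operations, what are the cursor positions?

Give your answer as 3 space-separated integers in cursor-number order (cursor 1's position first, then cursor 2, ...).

After op 1 (move_right): buffer="kjsmnjngt" (len 9), cursors c1@8 c2@9, authorship .........
After op 2 (move_left): buffer="kjsmnjngt" (len 9), cursors c1@7 c2@8, authorship .........
After op 3 (add_cursor(9)): buffer="kjsmnjngt" (len 9), cursors c1@7 c2@8 c3@9, authorship .........
After op 4 (move_right): buffer="kjsmnjngt" (len 9), cursors c1@8 c2@9 c3@9, authorship .........
After op 5 (delete): buffer="kjsmnj" (len 6), cursors c1@6 c2@6 c3@6, authorship ......
After op 6 (insert('k')): buffer="kjsmnjkkk" (len 9), cursors c1@9 c2@9 c3@9, authorship ......123
After op 7 (insert('b')): buffer="kjsmnjkkkbbb" (len 12), cursors c1@12 c2@12 c3@12, authorship ......123123

Answer: 12 12 12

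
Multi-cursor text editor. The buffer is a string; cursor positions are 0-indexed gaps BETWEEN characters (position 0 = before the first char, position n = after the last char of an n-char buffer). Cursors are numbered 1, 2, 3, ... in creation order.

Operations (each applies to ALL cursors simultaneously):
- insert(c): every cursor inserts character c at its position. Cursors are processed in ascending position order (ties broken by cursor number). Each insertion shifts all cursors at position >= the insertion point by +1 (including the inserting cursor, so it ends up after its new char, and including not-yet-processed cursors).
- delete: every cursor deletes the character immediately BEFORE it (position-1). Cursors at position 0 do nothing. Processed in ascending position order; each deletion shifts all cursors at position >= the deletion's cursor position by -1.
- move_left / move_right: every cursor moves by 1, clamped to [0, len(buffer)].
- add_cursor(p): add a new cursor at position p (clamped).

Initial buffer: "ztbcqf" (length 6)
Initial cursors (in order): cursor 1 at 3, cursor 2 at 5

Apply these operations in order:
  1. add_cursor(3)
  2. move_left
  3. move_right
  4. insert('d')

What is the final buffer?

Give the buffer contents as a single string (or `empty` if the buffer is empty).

Answer: ztbddcqdf

Derivation:
After op 1 (add_cursor(3)): buffer="ztbcqf" (len 6), cursors c1@3 c3@3 c2@5, authorship ......
After op 2 (move_left): buffer="ztbcqf" (len 6), cursors c1@2 c3@2 c2@4, authorship ......
After op 3 (move_right): buffer="ztbcqf" (len 6), cursors c1@3 c3@3 c2@5, authorship ......
After op 4 (insert('d')): buffer="ztbddcqdf" (len 9), cursors c1@5 c3@5 c2@8, authorship ...13..2.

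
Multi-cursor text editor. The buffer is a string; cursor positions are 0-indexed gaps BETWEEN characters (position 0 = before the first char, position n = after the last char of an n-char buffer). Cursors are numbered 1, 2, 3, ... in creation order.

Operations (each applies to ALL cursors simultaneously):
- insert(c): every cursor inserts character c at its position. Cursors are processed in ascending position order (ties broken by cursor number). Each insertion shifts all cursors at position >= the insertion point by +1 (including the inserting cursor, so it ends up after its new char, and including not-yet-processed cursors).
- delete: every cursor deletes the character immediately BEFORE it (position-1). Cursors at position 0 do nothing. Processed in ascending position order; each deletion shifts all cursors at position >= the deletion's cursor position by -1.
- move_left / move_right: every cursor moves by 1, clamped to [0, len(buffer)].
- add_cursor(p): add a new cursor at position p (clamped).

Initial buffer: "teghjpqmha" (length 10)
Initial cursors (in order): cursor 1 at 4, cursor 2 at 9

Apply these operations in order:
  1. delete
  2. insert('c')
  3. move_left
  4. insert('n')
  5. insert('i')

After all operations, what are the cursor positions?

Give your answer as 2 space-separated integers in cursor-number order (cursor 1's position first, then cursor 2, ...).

Answer: 5 12

Derivation:
After op 1 (delete): buffer="tegjpqma" (len 8), cursors c1@3 c2@7, authorship ........
After op 2 (insert('c')): buffer="tegcjpqmca" (len 10), cursors c1@4 c2@9, authorship ...1....2.
After op 3 (move_left): buffer="tegcjpqmca" (len 10), cursors c1@3 c2@8, authorship ...1....2.
After op 4 (insert('n')): buffer="tegncjpqmnca" (len 12), cursors c1@4 c2@10, authorship ...11....22.
After op 5 (insert('i')): buffer="tegnicjpqmnica" (len 14), cursors c1@5 c2@12, authorship ...111....222.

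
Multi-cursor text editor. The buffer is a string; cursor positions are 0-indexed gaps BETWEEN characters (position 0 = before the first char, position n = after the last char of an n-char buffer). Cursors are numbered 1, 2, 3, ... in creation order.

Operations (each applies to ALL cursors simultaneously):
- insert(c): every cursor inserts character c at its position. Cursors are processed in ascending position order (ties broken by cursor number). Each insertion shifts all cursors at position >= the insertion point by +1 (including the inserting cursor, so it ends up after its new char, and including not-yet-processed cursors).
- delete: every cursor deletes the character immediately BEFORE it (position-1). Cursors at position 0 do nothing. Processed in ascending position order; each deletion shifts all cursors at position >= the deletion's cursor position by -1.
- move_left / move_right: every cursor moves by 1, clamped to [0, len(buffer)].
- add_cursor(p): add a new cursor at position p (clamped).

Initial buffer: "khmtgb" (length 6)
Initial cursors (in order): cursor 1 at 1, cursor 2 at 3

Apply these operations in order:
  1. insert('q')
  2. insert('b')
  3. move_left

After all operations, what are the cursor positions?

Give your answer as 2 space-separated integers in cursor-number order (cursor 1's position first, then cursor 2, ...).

Answer: 2 6

Derivation:
After op 1 (insert('q')): buffer="kqhmqtgb" (len 8), cursors c1@2 c2@5, authorship .1..2...
After op 2 (insert('b')): buffer="kqbhmqbtgb" (len 10), cursors c1@3 c2@7, authorship .11..22...
After op 3 (move_left): buffer="kqbhmqbtgb" (len 10), cursors c1@2 c2@6, authorship .11..22...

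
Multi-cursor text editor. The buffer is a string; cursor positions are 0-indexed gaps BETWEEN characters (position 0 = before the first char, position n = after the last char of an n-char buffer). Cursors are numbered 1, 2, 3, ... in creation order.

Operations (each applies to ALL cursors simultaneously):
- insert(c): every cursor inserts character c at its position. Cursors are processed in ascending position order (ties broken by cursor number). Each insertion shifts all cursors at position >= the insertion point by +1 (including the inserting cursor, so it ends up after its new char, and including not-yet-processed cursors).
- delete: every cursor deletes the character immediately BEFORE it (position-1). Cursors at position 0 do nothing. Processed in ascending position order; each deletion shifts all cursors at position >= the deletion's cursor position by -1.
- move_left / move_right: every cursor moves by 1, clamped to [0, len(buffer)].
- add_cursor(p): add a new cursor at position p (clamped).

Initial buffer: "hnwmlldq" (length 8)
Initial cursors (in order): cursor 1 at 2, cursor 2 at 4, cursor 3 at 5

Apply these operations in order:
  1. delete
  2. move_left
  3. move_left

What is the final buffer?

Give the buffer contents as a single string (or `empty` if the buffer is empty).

After op 1 (delete): buffer="hwldq" (len 5), cursors c1@1 c2@2 c3@2, authorship .....
After op 2 (move_left): buffer="hwldq" (len 5), cursors c1@0 c2@1 c3@1, authorship .....
After op 3 (move_left): buffer="hwldq" (len 5), cursors c1@0 c2@0 c3@0, authorship .....

Answer: hwldq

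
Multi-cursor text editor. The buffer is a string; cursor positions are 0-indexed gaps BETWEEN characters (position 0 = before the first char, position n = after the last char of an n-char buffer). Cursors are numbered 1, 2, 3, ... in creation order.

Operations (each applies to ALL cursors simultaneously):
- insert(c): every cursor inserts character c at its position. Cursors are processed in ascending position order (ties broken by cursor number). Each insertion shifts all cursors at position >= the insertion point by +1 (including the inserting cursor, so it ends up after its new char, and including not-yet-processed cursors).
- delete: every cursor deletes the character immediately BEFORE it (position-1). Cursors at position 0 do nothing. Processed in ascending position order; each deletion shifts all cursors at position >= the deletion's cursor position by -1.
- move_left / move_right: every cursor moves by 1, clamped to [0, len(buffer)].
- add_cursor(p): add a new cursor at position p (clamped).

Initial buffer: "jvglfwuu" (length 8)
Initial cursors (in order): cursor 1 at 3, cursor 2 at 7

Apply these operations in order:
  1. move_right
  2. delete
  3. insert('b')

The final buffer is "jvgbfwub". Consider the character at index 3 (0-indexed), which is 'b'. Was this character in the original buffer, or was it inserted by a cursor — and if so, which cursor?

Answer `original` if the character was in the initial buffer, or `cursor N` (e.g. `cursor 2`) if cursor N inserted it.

Answer: cursor 1

Derivation:
After op 1 (move_right): buffer="jvglfwuu" (len 8), cursors c1@4 c2@8, authorship ........
After op 2 (delete): buffer="jvgfwu" (len 6), cursors c1@3 c2@6, authorship ......
After op 3 (insert('b')): buffer="jvgbfwub" (len 8), cursors c1@4 c2@8, authorship ...1...2
Authorship (.=original, N=cursor N): . . . 1 . . . 2
Index 3: author = 1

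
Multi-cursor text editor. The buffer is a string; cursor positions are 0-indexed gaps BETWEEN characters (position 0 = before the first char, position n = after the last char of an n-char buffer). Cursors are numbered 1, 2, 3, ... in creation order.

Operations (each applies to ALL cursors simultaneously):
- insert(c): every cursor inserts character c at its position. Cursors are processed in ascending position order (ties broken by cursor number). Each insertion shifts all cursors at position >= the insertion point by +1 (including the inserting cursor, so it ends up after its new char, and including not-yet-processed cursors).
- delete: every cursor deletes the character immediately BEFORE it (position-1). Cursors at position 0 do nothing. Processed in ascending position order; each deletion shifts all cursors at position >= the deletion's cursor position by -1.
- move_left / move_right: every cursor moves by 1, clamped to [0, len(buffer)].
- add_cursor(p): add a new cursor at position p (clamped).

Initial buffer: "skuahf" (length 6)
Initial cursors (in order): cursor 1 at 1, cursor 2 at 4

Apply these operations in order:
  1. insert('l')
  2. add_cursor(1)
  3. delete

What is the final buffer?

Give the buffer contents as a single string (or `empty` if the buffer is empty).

Answer: kuahf

Derivation:
After op 1 (insert('l')): buffer="slkualhf" (len 8), cursors c1@2 c2@6, authorship .1...2..
After op 2 (add_cursor(1)): buffer="slkualhf" (len 8), cursors c3@1 c1@2 c2@6, authorship .1...2..
After op 3 (delete): buffer="kuahf" (len 5), cursors c1@0 c3@0 c2@3, authorship .....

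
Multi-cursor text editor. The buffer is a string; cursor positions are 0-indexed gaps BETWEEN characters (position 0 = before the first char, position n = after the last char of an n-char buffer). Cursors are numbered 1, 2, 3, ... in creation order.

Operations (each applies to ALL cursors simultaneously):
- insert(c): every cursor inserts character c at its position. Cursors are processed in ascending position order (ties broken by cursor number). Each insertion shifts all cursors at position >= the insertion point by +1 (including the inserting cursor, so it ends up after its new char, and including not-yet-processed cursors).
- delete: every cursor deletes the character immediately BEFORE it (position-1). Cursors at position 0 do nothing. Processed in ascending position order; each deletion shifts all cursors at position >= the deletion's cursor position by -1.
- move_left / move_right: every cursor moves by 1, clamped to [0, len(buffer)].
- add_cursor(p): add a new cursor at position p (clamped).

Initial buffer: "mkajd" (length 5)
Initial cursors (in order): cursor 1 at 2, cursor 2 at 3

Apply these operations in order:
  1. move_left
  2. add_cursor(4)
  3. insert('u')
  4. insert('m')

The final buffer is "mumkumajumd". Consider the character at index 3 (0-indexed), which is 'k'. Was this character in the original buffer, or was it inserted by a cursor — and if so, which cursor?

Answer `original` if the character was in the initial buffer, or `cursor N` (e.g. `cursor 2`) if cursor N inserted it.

Answer: original

Derivation:
After op 1 (move_left): buffer="mkajd" (len 5), cursors c1@1 c2@2, authorship .....
After op 2 (add_cursor(4)): buffer="mkajd" (len 5), cursors c1@1 c2@2 c3@4, authorship .....
After op 3 (insert('u')): buffer="mukuajud" (len 8), cursors c1@2 c2@4 c3@7, authorship .1.2..3.
After op 4 (insert('m')): buffer="mumkumajumd" (len 11), cursors c1@3 c2@6 c3@10, authorship .11.22..33.
Authorship (.=original, N=cursor N): . 1 1 . 2 2 . . 3 3 .
Index 3: author = original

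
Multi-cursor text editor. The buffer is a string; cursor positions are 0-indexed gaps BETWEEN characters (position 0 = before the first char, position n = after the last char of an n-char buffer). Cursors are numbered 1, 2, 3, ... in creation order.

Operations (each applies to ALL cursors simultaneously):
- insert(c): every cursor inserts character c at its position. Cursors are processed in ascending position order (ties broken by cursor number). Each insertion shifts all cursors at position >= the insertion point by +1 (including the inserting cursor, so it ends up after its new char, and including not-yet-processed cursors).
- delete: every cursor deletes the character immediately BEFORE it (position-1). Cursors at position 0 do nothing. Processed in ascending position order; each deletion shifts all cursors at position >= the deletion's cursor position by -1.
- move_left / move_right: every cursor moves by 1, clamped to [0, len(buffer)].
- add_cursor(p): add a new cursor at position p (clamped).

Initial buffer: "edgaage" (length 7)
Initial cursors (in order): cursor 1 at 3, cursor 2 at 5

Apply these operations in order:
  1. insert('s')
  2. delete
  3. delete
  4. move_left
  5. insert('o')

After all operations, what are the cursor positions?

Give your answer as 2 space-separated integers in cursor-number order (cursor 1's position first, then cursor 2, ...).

After op 1 (insert('s')): buffer="edgsaasge" (len 9), cursors c1@4 c2@7, authorship ...1..2..
After op 2 (delete): buffer="edgaage" (len 7), cursors c1@3 c2@5, authorship .......
After op 3 (delete): buffer="edage" (len 5), cursors c1@2 c2@3, authorship .....
After op 4 (move_left): buffer="edage" (len 5), cursors c1@1 c2@2, authorship .....
After op 5 (insert('o')): buffer="eodoage" (len 7), cursors c1@2 c2@4, authorship .1.2...

Answer: 2 4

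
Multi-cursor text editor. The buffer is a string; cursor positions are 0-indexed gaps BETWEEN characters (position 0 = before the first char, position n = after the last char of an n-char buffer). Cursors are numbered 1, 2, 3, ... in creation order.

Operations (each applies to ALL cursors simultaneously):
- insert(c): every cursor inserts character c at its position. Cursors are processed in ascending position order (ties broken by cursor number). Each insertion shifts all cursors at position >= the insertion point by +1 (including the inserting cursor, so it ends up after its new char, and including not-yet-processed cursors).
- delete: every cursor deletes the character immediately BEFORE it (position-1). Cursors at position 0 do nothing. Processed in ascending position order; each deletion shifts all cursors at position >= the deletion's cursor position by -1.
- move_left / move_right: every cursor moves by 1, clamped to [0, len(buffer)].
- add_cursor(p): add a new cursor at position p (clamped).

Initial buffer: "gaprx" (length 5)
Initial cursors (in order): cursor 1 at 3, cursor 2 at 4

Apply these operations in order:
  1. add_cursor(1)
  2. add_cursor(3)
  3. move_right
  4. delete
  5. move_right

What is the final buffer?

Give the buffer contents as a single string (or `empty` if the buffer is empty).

After op 1 (add_cursor(1)): buffer="gaprx" (len 5), cursors c3@1 c1@3 c2@4, authorship .....
After op 2 (add_cursor(3)): buffer="gaprx" (len 5), cursors c3@1 c1@3 c4@3 c2@4, authorship .....
After op 3 (move_right): buffer="gaprx" (len 5), cursors c3@2 c1@4 c4@4 c2@5, authorship .....
After op 4 (delete): buffer="g" (len 1), cursors c1@1 c2@1 c3@1 c4@1, authorship .
After op 5 (move_right): buffer="g" (len 1), cursors c1@1 c2@1 c3@1 c4@1, authorship .

Answer: g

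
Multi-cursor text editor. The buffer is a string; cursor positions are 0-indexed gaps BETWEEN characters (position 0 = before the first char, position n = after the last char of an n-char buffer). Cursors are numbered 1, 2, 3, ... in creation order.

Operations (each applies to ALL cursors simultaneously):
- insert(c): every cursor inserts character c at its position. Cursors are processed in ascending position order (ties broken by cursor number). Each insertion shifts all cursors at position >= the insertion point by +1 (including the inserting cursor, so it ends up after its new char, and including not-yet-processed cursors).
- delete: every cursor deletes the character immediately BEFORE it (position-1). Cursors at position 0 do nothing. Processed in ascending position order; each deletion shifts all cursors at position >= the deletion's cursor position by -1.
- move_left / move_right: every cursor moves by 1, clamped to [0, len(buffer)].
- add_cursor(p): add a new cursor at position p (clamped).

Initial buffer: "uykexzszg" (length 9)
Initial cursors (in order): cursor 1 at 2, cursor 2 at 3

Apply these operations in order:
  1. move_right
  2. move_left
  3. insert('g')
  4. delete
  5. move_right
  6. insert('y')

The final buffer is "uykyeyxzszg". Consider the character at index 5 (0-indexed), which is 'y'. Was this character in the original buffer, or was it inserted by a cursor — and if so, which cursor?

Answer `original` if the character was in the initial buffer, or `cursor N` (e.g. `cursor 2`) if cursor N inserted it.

After op 1 (move_right): buffer="uykexzszg" (len 9), cursors c1@3 c2@4, authorship .........
After op 2 (move_left): buffer="uykexzszg" (len 9), cursors c1@2 c2@3, authorship .........
After op 3 (insert('g')): buffer="uygkgexzszg" (len 11), cursors c1@3 c2@5, authorship ..1.2......
After op 4 (delete): buffer="uykexzszg" (len 9), cursors c1@2 c2@3, authorship .........
After op 5 (move_right): buffer="uykexzszg" (len 9), cursors c1@3 c2@4, authorship .........
After op 6 (insert('y')): buffer="uykyeyxzszg" (len 11), cursors c1@4 c2@6, authorship ...1.2.....
Authorship (.=original, N=cursor N): . . . 1 . 2 . . . . .
Index 5: author = 2

Answer: cursor 2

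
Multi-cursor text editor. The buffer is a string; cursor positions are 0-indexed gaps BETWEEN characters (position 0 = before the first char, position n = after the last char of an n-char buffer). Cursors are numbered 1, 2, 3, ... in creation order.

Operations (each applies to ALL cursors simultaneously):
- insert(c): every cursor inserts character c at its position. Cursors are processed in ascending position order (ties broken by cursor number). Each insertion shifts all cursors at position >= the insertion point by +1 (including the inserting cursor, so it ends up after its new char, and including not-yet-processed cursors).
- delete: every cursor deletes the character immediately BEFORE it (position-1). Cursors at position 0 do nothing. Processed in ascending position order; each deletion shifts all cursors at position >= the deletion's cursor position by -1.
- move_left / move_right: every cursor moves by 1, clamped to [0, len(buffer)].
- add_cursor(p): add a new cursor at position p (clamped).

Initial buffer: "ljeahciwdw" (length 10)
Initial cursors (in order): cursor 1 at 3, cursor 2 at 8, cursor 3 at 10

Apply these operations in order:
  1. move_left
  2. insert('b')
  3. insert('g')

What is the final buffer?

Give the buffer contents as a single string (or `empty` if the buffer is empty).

After op 1 (move_left): buffer="ljeahciwdw" (len 10), cursors c1@2 c2@7 c3@9, authorship ..........
After op 2 (insert('b')): buffer="ljbeahcibwdbw" (len 13), cursors c1@3 c2@9 c3@12, authorship ..1.....2..3.
After op 3 (insert('g')): buffer="ljbgeahcibgwdbgw" (len 16), cursors c1@4 c2@11 c3@15, authorship ..11.....22..33.

Answer: ljbgeahcibgwdbgw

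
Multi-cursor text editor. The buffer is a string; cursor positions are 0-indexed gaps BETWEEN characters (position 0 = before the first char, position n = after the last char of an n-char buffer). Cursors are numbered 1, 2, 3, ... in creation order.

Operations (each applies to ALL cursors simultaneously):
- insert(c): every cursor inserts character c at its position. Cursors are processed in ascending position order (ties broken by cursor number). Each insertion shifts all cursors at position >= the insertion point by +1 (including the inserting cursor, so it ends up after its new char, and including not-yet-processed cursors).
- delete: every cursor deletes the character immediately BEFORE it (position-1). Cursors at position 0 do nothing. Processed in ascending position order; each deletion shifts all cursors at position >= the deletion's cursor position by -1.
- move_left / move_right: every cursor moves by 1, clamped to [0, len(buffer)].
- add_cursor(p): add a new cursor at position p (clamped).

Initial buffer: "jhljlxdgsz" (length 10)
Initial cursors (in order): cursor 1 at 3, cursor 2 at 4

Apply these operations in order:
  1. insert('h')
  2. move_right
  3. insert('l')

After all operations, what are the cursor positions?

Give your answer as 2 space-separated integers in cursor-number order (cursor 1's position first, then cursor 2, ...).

After op 1 (insert('h')): buffer="jhlhjhlxdgsz" (len 12), cursors c1@4 c2@6, authorship ...1.2......
After op 2 (move_right): buffer="jhlhjhlxdgsz" (len 12), cursors c1@5 c2@7, authorship ...1.2......
After op 3 (insert('l')): buffer="jhlhjlhllxdgsz" (len 14), cursors c1@6 c2@9, authorship ...1.12.2.....

Answer: 6 9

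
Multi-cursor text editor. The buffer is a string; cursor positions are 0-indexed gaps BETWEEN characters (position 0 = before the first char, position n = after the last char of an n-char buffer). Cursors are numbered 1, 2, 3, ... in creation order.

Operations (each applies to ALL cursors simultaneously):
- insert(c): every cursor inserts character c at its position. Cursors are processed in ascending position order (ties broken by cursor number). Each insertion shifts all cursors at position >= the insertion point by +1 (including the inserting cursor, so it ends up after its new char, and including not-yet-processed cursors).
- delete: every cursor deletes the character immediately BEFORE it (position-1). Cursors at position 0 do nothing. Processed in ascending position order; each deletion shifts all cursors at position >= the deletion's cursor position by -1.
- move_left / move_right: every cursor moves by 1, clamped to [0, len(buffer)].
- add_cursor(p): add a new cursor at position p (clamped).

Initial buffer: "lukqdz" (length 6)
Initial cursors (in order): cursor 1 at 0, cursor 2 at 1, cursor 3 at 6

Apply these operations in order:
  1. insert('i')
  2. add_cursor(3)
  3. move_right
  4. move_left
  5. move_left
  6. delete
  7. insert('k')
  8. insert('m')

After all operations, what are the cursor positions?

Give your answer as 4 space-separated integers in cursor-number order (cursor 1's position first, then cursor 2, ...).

After op 1 (insert('i')): buffer="iliukqdzi" (len 9), cursors c1@1 c2@3 c3@9, authorship 1.2.....3
After op 2 (add_cursor(3)): buffer="iliukqdzi" (len 9), cursors c1@1 c2@3 c4@3 c3@9, authorship 1.2.....3
After op 3 (move_right): buffer="iliukqdzi" (len 9), cursors c1@2 c2@4 c4@4 c3@9, authorship 1.2.....3
After op 4 (move_left): buffer="iliukqdzi" (len 9), cursors c1@1 c2@3 c4@3 c3@8, authorship 1.2.....3
After op 5 (move_left): buffer="iliukqdzi" (len 9), cursors c1@0 c2@2 c4@2 c3@7, authorship 1.2.....3
After op 6 (delete): buffer="iukqzi" (len 6), cursors c1@0 c2@0 c4@0 c3@4, authorship 2....3
After op 7 (insert('k')): buffer="kkkiukqkzi" (len 10), cursors c1@3 c2@3 c4@3 c3@8, authorship 1242...3.3
After op 8 (insert('m')): buffer="kkkmmmiukqkmzi" (len 14), cursors c1@6 c2@6 c4@6 c3@12, authorship 1241242...33.3

Answer: 6 6 12 6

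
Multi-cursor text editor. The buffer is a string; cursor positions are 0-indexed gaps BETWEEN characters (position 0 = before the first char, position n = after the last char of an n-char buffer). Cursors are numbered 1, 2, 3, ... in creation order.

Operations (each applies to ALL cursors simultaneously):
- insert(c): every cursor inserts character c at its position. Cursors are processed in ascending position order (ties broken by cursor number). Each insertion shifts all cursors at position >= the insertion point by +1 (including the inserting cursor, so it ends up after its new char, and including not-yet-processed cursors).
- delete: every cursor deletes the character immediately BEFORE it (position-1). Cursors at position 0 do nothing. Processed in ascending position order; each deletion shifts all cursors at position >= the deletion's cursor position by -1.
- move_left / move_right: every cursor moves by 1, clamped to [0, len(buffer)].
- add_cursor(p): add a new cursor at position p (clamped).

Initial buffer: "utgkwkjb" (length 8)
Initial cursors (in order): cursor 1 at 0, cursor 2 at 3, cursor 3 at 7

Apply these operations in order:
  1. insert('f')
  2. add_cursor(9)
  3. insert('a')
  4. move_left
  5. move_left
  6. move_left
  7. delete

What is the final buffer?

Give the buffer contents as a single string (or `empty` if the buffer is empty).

Answer: faugfakkafab

Derivation:
After op 1 (insert('f')): buffer="futgfkwkjfb" (len 11), cursors c1@1 c2@5 c3@10, authorship 1...2....3.
After op 2 (add_cursor(9)): buffer="futgfkwkjfb" (len 11), cursors c1@1 c2@5 c4@9 c3@10, authorship 1...2....3.
After op 3 (insert('a')): buffer="fautgfakwkjafab" (len 15), cursors c1@2 c2@7 c4@12 c3@14, authorship 11...22....433.
After op 4 (move_left): buffer="fautgfakwkjafab" (len 15), cursors c1@1 c2@6 c4@11 c3@13, authorship 11...22....433.
After op 5 (move_left): buffer="fautgfakwkjafab" (len 15), cursors c1@0 c2@5 c4@10 c3@12, authorship 11...22....433.
After op 6 (move_left): buffer="fautgfakwkjafab" (len 15), cursors c1@0 c2@4 c4@9 c3@11, authorship 11...22....433.
After op 7 (delete): buffer="faugfakkafab" (len 12), cursors c1@0 c2@3 c4@7 c3@8, authorship 11..22..433.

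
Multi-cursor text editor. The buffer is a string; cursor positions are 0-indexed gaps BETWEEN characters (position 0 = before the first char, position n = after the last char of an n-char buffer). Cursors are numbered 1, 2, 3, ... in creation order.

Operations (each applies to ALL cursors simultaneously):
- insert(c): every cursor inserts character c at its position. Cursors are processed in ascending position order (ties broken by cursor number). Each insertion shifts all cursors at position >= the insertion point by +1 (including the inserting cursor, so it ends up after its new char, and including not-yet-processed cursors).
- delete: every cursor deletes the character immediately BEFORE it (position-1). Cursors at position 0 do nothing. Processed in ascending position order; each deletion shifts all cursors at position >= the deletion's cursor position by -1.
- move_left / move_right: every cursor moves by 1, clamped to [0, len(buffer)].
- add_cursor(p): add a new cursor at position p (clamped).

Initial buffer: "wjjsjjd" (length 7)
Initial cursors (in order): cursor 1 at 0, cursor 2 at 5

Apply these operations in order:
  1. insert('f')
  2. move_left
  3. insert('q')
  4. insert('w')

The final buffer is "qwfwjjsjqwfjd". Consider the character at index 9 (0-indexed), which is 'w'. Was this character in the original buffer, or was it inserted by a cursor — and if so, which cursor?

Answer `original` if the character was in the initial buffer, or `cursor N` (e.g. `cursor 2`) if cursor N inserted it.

After op 1 (insert('f')): buffer="fwjjsjfjd" (len 9), cursors c1@1 c2@7, authorship 1.....2..
After op 2 (move_left): buffer="fwjjsjfjd" (len 9), cursors c1@0 c2@6, authorship 1.....2..
After op 3 (insert('q')): buffer="qfwjjsjqfjd" (len 11), cursors c1@1 c2@8, authorship 11.....22..
After op 4 (insert('w')): buffer="qwfwjjsjqwfjd" (len 13), cursors c1@2 c2@10, authorship 111.....222..
Authorship (.=original, N=cursor N): 1 1 1 . . . . . 2 2 2 . .
Index 9: author = 2

Answer: cursor 2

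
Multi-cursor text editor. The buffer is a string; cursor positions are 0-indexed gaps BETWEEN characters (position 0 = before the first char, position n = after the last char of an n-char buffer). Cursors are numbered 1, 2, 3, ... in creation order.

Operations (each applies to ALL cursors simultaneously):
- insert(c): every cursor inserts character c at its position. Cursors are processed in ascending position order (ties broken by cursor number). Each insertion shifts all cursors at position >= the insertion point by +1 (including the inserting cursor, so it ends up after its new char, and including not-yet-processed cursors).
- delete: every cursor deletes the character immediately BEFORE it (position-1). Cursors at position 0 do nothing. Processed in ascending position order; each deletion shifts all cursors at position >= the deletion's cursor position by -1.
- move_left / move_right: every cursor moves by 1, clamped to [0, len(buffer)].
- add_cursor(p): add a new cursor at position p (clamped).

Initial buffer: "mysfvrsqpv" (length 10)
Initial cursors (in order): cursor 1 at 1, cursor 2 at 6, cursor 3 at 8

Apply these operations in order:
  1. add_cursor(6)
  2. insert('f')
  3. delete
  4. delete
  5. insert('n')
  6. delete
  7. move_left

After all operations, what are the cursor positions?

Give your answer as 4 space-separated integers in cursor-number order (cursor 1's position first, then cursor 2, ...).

After op 1 (add_cursor(6)): buffer="mysfvrsqpv" (len 10), cursors c1@1 c2@6 c4@6 c3@8, authorship ..........
After op 2 (insert('f')): buffer="mfysfvrffsqfpv" (len 14), cursors c1@2 c2@9 c4@9 c3@12, authorship .1.....24..3..
After op 3 (delete): buffer="mysfvrsqpv" (len 10), cursors c1@1 c2@6 c4@6 c3@8, authorship ..........
After op 4 (delete): buffer="ysfspv" (len 6), cursors c1@0 c2@3 c4@3 c3@4, authorship ......
After op 5 (insert('n')): buffer="nysfnnsnpv" (len 10), cursors c1@1 c2@6 c4@6 c3@8, authorship 1...24.3..
After op 6 (delete): buffer="ysfspv" (len 6), cursors c1@0 c2@3 c4@3 c3@4, authorship ......
After op 7 (move_left): buffer="ysfspv" (len 6), cursors c1@0 c2@2 c4@2 c3@3, authorship ......

Answer: 0 2 3 2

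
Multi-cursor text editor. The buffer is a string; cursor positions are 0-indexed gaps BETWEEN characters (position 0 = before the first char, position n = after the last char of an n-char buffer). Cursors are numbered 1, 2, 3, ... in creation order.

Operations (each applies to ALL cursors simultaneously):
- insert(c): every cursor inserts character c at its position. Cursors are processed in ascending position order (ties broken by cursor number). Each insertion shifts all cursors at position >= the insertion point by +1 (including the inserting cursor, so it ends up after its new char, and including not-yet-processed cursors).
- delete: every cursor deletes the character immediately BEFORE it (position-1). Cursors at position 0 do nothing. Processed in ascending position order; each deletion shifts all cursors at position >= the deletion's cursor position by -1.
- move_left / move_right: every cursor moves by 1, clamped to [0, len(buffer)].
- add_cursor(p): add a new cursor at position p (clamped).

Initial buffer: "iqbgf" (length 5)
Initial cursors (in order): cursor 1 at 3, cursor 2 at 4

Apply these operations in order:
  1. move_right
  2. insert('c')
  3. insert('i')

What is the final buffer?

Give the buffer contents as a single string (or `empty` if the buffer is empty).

Answer: iqbgcifci

Derivation:
After op 1 (move_right): buffer="iqbgf" (len 5), cursors c1@4 c2@5, authorship .....
After op 2 (insert('c')): buffer="iqbgcfc" (len 7), cursors c1@5 c2@7, authorship ....1.2
After op 3 (insert('i')): buffer="iqbgcifci" (len 9), cursors c1@6 c2@9, authorship ....11.22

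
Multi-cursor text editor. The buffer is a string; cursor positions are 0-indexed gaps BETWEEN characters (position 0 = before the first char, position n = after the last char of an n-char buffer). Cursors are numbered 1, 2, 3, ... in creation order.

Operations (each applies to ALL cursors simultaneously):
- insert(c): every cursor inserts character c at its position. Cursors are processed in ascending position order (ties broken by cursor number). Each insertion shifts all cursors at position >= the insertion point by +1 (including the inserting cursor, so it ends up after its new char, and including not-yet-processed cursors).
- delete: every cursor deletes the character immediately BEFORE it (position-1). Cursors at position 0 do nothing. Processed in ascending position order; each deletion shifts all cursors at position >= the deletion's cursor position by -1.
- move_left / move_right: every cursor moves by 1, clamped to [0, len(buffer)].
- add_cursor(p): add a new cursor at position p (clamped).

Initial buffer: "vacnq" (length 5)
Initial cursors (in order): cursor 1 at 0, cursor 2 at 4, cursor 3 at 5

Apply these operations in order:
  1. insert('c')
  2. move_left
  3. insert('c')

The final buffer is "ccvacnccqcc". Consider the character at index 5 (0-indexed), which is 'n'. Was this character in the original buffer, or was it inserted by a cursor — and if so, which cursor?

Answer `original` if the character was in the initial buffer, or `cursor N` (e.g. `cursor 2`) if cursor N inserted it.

After op 1 (insert('c')): buffer="cvacncqc" (len 8), cursors c1@1 c2@6 c3@8, authorship 1....2.3
After op 2 (move_left): buffer="cvacncqc" (len 8), cursors c1@0 c2@5 c3@7, authorship 1....2.3
After op 3 (insert('c')): buffer="ccvacnccqcc" (len 11), cursors c1@1 c2@7 c3@10, authorship 11....22.33
Authorship (.=original, N=cursor N): 1 1 . . . . 2 2 . 3 3
Index 5: author = original

Answer: original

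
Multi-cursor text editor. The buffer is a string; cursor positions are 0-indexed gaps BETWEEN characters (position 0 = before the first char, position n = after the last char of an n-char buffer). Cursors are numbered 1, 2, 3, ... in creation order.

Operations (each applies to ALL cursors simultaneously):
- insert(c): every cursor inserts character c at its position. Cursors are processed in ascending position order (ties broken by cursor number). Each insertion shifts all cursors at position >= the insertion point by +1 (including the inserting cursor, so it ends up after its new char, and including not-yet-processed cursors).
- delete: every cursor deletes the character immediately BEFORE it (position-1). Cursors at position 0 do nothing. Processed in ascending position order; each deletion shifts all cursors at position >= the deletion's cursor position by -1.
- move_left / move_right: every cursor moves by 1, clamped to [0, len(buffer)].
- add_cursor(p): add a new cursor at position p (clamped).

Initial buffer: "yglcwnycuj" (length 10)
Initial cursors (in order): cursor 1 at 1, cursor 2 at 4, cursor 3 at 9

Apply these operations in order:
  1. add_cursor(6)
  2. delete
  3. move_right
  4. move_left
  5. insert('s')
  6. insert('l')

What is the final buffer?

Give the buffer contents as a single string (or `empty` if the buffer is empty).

Answer: slglslwslycslj

Derivation:
After op 1 (add_cursor(6)): buffer="yglcwnycuj" (len 10), cursors c1@1 c2@4 c4@6 c3@9, authorship ..........
After op 2 (delete): buffer="glwycj" (len 6), cursors c1@0 c2@2 c4@3 c3@5, authorship ......
After op 3 (move_right): buffer="glwycj" (len 6), cursors c1@1 c2@3 c4@4 c3@6, authorship ......
After op 4 (move_left): buffer="glwycj" (len 6), cursors c1@0 c2@2 c4@3 c3@5, authorship ......
After op 5 (insert('s')): buffer="sglswsycsj" (len 10), cursors c1@1 c2@4 c4@6 c3@9, authorship 1..2.4..3.
After op 6 (insert('l')): buffer="slglslwslycslj" (len 14), cursors c1@2 c2@6 c4@9 c3@13, authorship 11..22.44..33.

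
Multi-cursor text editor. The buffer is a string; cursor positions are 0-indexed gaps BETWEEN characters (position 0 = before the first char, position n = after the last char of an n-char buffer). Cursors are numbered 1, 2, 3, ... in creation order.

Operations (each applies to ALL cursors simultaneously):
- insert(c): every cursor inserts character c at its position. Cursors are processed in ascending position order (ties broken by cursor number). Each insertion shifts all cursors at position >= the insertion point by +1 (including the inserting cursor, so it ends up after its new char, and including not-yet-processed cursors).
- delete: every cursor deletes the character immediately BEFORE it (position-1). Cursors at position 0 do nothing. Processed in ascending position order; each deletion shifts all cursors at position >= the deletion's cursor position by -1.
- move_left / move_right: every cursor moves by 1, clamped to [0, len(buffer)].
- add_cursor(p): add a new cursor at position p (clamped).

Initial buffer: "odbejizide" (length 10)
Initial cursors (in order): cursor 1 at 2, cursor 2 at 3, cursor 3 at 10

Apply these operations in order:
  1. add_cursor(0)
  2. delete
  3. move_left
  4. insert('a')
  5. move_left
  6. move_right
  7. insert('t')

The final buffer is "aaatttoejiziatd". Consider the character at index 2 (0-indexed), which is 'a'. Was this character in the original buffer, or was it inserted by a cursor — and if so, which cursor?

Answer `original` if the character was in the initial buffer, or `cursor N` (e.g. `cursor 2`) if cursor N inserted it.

After op 1 (add_cursor(0)): buffer="odbejizide" (len 10), cursors c4@0 c1@2 c2@3 c3@10, authorship ..........
After op 2 (delete): buffer="oejizid" (len 7), cursors c4@0 c1@1 c2@1 c3@7, authorship .......
After op 3 (move_left): buffer="oejizid" (len 7), cursors c1@0 c2@0 c4@0 c3@6, authorship .......
After op 4 (insert('a')): buffer="aaaoejiziad" (len 11), cursors c1@3 c2@3 c4@3 c3@10, authorship 124......3.
After op 5 (move_left): buffer="aaaoejiziad" (len 11), cursors c1@2 c2@2 c4@2 c3@9, authorship 124......3.
After op 6 (move_right): buffer="aaaoejiziad" (len 11), cursors c1@3 c2@3 c4@3 c3@10, authorship 124......3.
After op 7 (insert('t')): buffer="aaatttoejiziatd" (len 15), cursors c1@6 c2@6 c4@6 c3@14, authorship 124124......33.
Authorship (.=original, N=cursor N): 1 2 4 1 2 4 . . . . . . 3 3 .
Index 2: author = 4

Answer: cursor 4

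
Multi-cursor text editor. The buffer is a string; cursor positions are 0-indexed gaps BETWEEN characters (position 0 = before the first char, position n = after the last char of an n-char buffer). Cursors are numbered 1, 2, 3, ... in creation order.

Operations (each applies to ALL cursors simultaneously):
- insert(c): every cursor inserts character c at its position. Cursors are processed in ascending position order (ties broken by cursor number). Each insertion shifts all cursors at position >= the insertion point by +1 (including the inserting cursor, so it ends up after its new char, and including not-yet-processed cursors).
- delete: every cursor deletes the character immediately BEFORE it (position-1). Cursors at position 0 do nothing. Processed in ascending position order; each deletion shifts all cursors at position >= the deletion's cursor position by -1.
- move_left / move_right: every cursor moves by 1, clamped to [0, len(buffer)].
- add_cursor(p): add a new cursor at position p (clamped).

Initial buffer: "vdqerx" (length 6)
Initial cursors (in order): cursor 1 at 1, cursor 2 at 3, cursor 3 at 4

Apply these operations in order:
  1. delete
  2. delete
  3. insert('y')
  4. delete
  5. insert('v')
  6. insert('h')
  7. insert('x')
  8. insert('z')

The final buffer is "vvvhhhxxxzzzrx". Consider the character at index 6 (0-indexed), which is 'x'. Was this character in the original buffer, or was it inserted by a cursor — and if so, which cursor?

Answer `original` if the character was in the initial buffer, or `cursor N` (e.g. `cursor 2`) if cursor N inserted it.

Answer: cursor 1

Derivation:
After op 1 (delete): buffer="drx" (len 3), cursors c1@0 c2@1 c3@1, authorship ...
After op 2 (delete): buffer="rx" (len 2), cursors c1@0 c2@0 c3@0, authorship ..
After op 3 (insert('y')): buffer="yyyrx" (len 5), cursors c1@3 c2@3 c3@3, authorship 123..
After op 4 (delete): buffer="rx" (len 2), cursors c1@0 c2@0 c3@0, authorship ..
After op 5 (insert('v')): buffer="vvvrx" (len 5), cursors c1@3 c2@3 c3@3, authorship 123..
After op 6 (insert('h')): buffer="vvvhhhrx" (len 8), cursors c1@6 c2@6 c3@6, authorship 123123..
After op 7 (insert('x')): buffer="vvvhhhxxxrx" (len 11), cursors c1@9 c2@9 c3@9, authorship 123123123..
After op 8 (insert('z')): buffer="vvvhhhxxxzzzrx" (len 14), cursors c1@12 c2@12 c3@12, authorship 123123123123..
Authorship (.=original, N=cursor N): 1 2 3 1 2 3 1 2 3 1 2 3 . .
Index 6: author = 1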